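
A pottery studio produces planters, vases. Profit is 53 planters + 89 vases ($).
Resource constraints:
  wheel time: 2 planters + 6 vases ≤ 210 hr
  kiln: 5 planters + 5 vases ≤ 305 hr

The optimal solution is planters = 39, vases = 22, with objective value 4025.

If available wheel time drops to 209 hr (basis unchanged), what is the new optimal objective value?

4016

Both wheel time and kiln are binding at x*.
Dual feasibility on the basic columns requires 2·y_wheel time + 5·y_kiln = 53, 6·y_wheel time + 5·y_kiln = 89.
→ y_wheel time = 9 and y_kiln = 7.
Δz = y_wheel time·Δb = 9 × (-1) = -9, so new z* = 4025 − 9 = 4016.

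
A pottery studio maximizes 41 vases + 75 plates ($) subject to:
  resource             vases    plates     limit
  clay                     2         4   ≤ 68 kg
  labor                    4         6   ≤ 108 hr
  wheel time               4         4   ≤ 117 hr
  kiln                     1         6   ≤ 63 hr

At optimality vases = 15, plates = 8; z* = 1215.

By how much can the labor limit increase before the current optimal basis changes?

13.5

Binding constraints: labor, kiln. The basis is B = [[4,6],[1,6]] with det 18.
Per unit increase in labor, x* moves by d = (0.3333, -0.0556).
The basis stays optimal until clay becomes binding; allowable increase = 13.5 hr.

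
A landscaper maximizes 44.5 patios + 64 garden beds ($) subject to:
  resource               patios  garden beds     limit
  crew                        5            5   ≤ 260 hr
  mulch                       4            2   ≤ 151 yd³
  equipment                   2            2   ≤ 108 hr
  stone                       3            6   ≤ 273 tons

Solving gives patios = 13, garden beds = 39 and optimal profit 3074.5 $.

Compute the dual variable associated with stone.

6.5

Check each constraint at x*: crew 260/260 (tight); mulch 130/151 (slack 21); equipment 104/108 (slack 4); stone 273/273 (tight).
Since mulch, equipment are not tight, their duals are 0.
Dual feasibility on the basic columns requires 5·y_crew + 3·y_stone = 44.5, 5·y_crew + 6·y_stone = 64.
Solving: y_crew = 5, y_stone = 6.5.
Shadow price of stone = 6.5.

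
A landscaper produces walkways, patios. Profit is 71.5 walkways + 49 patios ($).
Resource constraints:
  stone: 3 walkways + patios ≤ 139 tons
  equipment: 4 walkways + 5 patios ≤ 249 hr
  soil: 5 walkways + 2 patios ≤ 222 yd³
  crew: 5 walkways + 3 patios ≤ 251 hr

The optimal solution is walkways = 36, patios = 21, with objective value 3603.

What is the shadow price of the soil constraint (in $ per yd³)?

At the optimum: stone uses 129 of 139 (slack = 10); equipment uses 249 of 249 (binding); soil uses 222 of 222 (binding); crew uses 243 of 251 (slack = 8).
Slack constraints have shadow price 0 (complementary slackness).
The binding rows give the dual system: 4·y_equipment + 5·y_soil = 71.5 and 5·y_equipment + 2·y_soil = 49.
This yields shadow prices y_equipment = 6, y_soil = 9.5.
Shadow price of soil = 9.5.

9.5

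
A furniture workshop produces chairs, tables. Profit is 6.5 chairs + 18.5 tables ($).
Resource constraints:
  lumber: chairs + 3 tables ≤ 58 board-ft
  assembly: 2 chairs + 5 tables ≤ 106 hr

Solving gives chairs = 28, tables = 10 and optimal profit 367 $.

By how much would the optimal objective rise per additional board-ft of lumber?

4.5

Check each constraint at x*: lumber 58/58 (tight); assembly 106/106 (tight).
Dual feasibility on the basic columns requires 1·y_lumber + 2·y_assembly = 6.5, 3·y_lumber + 5·y_assembly = 18.5.
This yields shadow prices y_lumber = 4.5, y_assembly = 1.
Shadow price of lumber = 4.5.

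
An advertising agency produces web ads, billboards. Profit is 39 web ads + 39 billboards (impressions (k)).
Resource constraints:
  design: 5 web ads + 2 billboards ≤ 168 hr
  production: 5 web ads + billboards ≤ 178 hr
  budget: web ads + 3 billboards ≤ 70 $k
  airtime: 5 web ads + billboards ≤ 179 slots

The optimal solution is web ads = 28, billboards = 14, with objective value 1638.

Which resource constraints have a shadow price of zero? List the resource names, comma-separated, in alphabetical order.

design: 168/168 (binding)
production: 154/178 (slack 24)
budget: 70/70 (binding)
airtime: 154/179 (slack 25)
By complementary slackness, a constraint with positive slack has shadow price 0 → airtime, production.

airtime, production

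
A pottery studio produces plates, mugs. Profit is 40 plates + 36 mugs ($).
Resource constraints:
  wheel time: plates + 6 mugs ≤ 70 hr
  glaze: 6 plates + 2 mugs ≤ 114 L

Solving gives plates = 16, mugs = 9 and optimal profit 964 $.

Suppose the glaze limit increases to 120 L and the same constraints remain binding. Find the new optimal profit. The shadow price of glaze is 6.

1000

Δb = 6, so new z* = 964 + (6)·(6) = 964 + 36 = 1000.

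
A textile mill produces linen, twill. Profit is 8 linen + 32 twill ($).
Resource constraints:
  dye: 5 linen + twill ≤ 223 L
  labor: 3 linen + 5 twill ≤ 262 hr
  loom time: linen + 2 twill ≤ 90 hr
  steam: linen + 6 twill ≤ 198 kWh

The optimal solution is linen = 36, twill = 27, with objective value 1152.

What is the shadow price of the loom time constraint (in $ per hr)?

4

Check each constraint at x*: dye 207/223 (slack 16); labor 243/262 (slack 19); loom time 90/90 (tight); steam 198/198 (tight).
By complementary slackness, y = 0 for the non-binding constraints.
From A_Bᵀ y = c: 1·y_loom time + 1·y_steam = 8; 2·y_loom time + 6·y_steam = 32.
→ y_loom time = 4 and y_steam = 4.
Shadow price of loom time = 4.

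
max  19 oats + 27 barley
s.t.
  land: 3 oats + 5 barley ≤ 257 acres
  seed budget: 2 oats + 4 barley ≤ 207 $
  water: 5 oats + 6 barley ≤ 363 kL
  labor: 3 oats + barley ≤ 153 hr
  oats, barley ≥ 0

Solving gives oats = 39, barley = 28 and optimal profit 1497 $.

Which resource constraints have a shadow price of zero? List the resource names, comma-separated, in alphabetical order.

labor, seed budget

land: 257/257 (binding)
seed budget: 190/207 (slack 17)
water: 363/363 (binding)
labor: 145/153 (slack 8)
By complementary slackness, a constraint with positive slack has shadow price 0 → labor, seed budget.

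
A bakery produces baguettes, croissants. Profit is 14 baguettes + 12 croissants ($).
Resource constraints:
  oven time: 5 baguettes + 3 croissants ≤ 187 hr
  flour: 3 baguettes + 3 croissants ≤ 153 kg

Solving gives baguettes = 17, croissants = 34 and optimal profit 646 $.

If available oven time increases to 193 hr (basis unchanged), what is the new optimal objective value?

At the optimum: oven time uses 187 of 187 (binding); flour uses 153 of 153 (binding).
Dual feasibility on the basic columns requires 5·y_oven time + 3·y_flour = 14, 3·y_oven time + 3·y_flour = 12.
Solving: y_oven time = 1, y_flour = 3.
Δz = y_oven time·Δb = 1 × (6) = 6, so new z* = 646 + 6 = 652.

652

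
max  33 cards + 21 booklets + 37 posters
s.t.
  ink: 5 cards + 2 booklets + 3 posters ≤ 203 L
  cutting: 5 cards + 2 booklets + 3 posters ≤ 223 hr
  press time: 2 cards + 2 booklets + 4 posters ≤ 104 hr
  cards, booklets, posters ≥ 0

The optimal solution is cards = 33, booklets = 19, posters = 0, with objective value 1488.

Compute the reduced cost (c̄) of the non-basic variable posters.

-1

Check each constraint at x*: ink 203/203 (tight); cutting 203/223 (slack 20); press time 104/104 (tight).
Since cutting is not tight, its dual is 0.
The binding rows give the dual system: 5·y_ink + 2·y_press time = 33 and 2·y_ink + 2·y_press time = 21.
Solving: y_ink = 4, y_press time = 6.5.
Reduced cost of posters: c₃ − yᵀa₃ = 37 − (4·3 + 6.5·4) = 37 − 38 = -1.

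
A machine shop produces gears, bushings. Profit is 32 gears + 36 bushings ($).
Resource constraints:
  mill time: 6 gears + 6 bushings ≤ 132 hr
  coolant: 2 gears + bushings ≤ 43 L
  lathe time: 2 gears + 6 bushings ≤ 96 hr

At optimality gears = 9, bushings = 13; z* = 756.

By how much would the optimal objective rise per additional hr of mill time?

5

Binding: mill time and lathe time. Non-binding: coolant (12 unused).
Since coolant is not tight, its dual is 0.
Dual feasibility on the basic columns requires 6·y_mill time + 2·y_lathe time = 32, 6·y_mill time + 6·y_lathe time = 36.
→ y_mill time = 5 and y_lathe time = 1.
Shadow price of mill time = 5.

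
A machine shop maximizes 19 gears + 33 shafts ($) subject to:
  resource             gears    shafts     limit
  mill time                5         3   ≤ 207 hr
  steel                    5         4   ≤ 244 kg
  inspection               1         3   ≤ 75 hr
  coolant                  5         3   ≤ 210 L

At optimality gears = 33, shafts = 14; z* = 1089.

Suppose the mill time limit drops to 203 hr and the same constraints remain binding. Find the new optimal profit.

Binding: mill time and inspection. Non-binding: steel (23 unused), coolant (3 unused).
By complementary slackness, y = 0 for the non-binding constraints.
The binding rows give the dual system: 5·y_mill time + 1·y_inspection = 19 and 3·y_mill time + 3·y_inspection = 33.
This yields shadow prices y_mill time = 2, y_inspection = 9.
Δz = y_mill time·Δb = 2 × (-4) = -8, so new z* = 1089 − 8 = 1081.

1081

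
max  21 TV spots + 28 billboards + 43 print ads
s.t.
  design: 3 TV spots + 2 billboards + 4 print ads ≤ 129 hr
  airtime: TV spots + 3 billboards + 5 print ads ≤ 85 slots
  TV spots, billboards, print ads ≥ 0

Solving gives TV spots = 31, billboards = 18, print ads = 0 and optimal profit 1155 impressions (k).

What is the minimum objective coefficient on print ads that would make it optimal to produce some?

At the optimum: design uses 129 of 129 (binding); airtime uses 85 of 85 (binding).
The binding rows give the dual system: 3·y_design + 1·y_airtime = 21 and 2·y_design + 3·y_airtime = 28.
Solving: y_design = 5, y_airtime = 6.
print ads enters the basis when its profit ≥ yᵀa₃ = 5·4 + 6·5 = 50.

50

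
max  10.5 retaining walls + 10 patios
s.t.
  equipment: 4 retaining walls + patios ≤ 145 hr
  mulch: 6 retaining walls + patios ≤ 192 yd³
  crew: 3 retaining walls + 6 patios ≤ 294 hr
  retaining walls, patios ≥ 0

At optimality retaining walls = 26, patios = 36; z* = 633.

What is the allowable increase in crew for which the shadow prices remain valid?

82.5

Binding constraints: mulch, crew. The basis is B = [[6,1],[3,6]] with det 33.
Per unit increase in crew, x* moves by d = (-0.0303, 0.1818).
The basis stays optimal until equipment becomes binding; allowable increase = 82.5 hr.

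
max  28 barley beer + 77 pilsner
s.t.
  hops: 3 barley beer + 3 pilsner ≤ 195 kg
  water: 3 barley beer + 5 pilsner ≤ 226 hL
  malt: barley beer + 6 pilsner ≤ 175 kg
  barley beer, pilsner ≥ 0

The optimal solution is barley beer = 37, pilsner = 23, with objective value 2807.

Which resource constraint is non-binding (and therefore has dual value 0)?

hops

hops: 180/195 (slack 15)
water: 226/226 (binding)
malt: 175/175 (binding)
By complementary slackness, a constraint with positive slack has shadow price 0 → hops.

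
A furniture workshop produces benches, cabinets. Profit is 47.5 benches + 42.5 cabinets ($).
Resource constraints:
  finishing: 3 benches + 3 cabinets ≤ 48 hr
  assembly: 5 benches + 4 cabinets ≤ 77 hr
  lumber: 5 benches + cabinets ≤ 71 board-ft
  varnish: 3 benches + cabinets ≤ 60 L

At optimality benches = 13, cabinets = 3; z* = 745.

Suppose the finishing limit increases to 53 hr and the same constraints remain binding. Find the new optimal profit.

Check each constraint at x*: finishing 48/48 (tight); assembly 77/77 (tight); lumber 68/71 (slack 3); varnish 42/60 (slack 18).
Slack constraints have shadow price 0 (complementary slackness).
From A_Bᵀ y = c: 3·y_finishing + 5·y_assembly = 47.5; 3·y_finishing + 4·y_assembly = 42.5.
Solving: y_finishing = 7.5, y_assembly = 5.
Δz = y_finishing·Δb = 7.5 × (5) = 37.5, so new z* = 745 + 37.5 = 782.5.

782.5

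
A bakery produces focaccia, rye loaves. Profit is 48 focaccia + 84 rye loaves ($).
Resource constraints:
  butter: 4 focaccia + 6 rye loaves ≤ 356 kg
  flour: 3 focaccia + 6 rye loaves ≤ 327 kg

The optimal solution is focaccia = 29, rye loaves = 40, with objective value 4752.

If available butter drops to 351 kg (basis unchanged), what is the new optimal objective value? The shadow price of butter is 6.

4722

Δb = -5, so new z* = 4752 + (6)·(-5) = 4752 − 30 = 4722.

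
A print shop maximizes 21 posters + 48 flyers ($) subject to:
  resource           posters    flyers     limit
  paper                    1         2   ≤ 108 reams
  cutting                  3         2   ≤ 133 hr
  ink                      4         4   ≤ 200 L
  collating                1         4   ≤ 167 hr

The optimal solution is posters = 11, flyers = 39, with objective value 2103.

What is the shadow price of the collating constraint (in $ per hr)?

Check each constraint at x*: paper 89/108 (slack 19); cutting 111/133 (slack 22); ink 200/200 (tight); collating 167/167 (tight).
Slack constraints have shadow price 0 (complementary slackness).
Dual feasibility on the basic columns requires 4·y_ink + 1·y_collating = 21, 4·y_ink + 4·y_collating = 48.
Solving: y_ink = 3, y_collating = 9.
Shadow price of collating = 9.

9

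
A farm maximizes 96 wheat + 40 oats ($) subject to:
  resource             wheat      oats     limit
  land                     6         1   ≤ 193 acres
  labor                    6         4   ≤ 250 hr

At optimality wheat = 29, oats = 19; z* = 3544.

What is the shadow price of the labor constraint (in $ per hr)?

At the optimum: land uses 193 of 193 (binding); labor uses 250 of 250 (binding).
The binding rows give the dual system: 6·y_land + 6·y_labor = 96 and 1·y_land + 4·y_labor = 40.
→ y_land = 8 and y_labor = 8.
Shadow price of labor = 8.

8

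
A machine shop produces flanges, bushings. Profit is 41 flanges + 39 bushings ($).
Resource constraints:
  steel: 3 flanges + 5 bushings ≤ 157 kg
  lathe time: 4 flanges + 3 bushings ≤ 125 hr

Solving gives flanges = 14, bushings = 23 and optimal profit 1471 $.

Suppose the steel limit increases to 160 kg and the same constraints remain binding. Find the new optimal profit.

1480

At the optimum: steel uses 157 of 157 (binding); lathe time uses 125 of 125 (binding).
From A_Bᵀ y = c: 3·y_steel + 4·y_lathe time = 41; 5·y_steel + 3·y_lathe time = 39.
Solving: y_steel = 3, y_lathe time = 8.
Δz = y_steel·Δb = 3 × (3) = 9, so new z* = 1471 + 9 = 1480.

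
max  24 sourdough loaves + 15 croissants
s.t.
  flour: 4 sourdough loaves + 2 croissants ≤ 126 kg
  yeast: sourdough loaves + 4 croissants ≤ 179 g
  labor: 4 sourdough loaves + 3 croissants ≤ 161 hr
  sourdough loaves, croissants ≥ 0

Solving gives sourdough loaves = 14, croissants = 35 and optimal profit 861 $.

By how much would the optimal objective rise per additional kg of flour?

3

At the optimum: flour uses 126 of 126 (binding); yeast uses 154 of 179 (slack = 25); labor uses 161 of 161 (binding).
Since yeast is not tight, its dual is 0.
The binding rows give the dual system: 4·y_flour + 4·y_labor = 24 and 2·y_flour + 3·y_labor = 15.
Solving: y_flour = 3, y_labor = 3.
Shadow price of flour = 3.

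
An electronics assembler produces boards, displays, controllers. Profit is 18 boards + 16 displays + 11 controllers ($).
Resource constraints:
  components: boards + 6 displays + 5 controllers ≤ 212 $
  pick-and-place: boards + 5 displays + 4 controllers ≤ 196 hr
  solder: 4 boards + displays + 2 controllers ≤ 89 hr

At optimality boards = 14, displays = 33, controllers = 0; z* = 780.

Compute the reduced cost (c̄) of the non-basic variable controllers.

-7

Check each constraint at x*: components 212/212 (tight); pick-and-place 179/196 (slack 17); solder 89/89 (tight).
Slack constraints have shadow price 0 (complementary slackness).
Dual feasibility on the basic columns requires 1·y_components + 4·y_solder = 18, 6·y_components + 1·y_solder = 16.
→ y_components = 2 and y_solder = 4.
Reduced cost of controllers: c₃ − yᵀa₃ = 11 − (2·5 + 4·2) = 11 − 18 = -7.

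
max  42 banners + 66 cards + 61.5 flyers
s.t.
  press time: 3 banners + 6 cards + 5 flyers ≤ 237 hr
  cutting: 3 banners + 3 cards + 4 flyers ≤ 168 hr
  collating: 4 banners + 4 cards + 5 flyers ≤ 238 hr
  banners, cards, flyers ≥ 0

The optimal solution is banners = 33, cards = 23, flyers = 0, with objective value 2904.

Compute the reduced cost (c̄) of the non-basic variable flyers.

Check each constraint at x*: press time 237/237 (tight); cutting 168/168 (tight); collating 224/238 (slack 14).
By complementary slackness, y = 0 for the non-binding constraint.
Dual feasibility on the basic columns requires 3·y_press time + 3·y_cutting = 42, 6·y_press time + 3·y_cutting = 66.
This yields shadow prices y_press time = 8, y_cutting = 6.
Reduced cost of flyers: c₃ − yᵀa₃ = 61.5 − (8·5 + 6·4) = 61.5 − 64 = -2.5.

-2.5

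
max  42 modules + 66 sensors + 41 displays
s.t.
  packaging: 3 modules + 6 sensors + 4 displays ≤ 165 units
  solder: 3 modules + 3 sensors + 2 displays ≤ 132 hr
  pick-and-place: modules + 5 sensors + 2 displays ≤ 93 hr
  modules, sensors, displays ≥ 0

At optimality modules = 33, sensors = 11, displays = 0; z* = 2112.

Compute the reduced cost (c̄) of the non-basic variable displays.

Check each constraint at x*: packaging 165/165 (tight); solder 132/132 (tight); pick-and-place 88/93 (slack 5).
Since pick-and-place is not tight, its dual is 0.
The binding rows give the dual system: 3·y_packaging + 3·y_solder = 42 and 6·y_packaging + 3·y_solder = 66.
→ y_packaging = 8 and y_solder = 6.
Reduced cost of displays: c₃ − yᵀa₃ = 41 − (8·4 + 6·2) = 41 − 44 = -3.

-3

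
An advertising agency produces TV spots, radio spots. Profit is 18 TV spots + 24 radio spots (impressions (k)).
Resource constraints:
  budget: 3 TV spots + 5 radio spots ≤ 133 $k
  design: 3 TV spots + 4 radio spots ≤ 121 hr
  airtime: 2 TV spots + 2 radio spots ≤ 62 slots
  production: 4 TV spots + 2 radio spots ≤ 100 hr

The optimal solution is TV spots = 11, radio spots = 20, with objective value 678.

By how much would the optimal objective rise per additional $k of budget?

3

Check each constraint at x*: budget 133/133 (tight); design 113/121 (slack 8); airtime 62/62 (tight); production 84/100 (slack 16).
By complementary slackness, y = 0 for the non-binding constraints.
The binding rows give the dual system: 3·y_budget + 2·y_airtime = 18 and 5·y_budget + 2·y_airtime = 24.
Solving: y_budget = 3, y_airtime = 4.5.
Shadow price of budget = 3.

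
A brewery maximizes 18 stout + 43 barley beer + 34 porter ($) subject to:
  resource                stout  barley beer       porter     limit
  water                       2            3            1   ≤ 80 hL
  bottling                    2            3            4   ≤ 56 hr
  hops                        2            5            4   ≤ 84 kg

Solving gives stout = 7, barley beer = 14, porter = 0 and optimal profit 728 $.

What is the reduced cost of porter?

Binding: bottling and hops. Non-binding: water (24 unused).
Slack constraints have shadow price 0 (complementary slackness).
The binding rows give the dual system: 2·y_bottling + 2·y_hops = 18 and 3·y_bottling + 5·y_hops = 43.
→ y_bottling = 1 and y_hops = 8.
Reduced cost of porter: c₃ − yᵀa₃ = 34 − (1·4 + 8·4) = 34 − 36 = -2.

-2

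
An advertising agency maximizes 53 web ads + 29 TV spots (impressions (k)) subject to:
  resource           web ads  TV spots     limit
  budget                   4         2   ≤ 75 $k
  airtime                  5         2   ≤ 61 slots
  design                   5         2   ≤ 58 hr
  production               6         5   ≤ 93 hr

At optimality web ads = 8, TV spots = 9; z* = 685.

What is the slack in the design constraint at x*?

design used = 5·8 + 2·9 = 58; slack = 58 − 58 = 0.

0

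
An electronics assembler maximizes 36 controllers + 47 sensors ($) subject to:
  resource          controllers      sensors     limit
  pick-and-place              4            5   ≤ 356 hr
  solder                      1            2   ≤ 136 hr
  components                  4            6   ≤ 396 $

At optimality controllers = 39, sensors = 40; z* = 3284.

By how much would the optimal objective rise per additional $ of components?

2

At the optimum: pick-and-place uses 356 of 356 (binding); solder uses 119 of 136 (slack = 17); components uses 396 of 396 (binding).
By complementary slackness, y = 0 for the non-binding constraint.
From A_Bᵀ y = c: 4·y_pick-and-place + 4·y_components = 36; 5·y_pick-and-place + 6·y_components = 47.
This yields shadow prices y_pick-and-place = 7, y_components = 2.
Shadow price of components = 2.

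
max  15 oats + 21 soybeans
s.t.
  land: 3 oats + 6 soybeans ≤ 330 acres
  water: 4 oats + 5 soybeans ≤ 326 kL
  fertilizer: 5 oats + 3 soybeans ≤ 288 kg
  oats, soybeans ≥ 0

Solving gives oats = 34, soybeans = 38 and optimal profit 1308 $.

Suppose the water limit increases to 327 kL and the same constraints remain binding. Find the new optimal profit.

Binding: land and water. Non-binding: fertilizer (4 unused).
Since fertilizer is not tight, its dual is 0.
Dual feasibility on the basic columns requires 3·y_land + 4·y_water = 15, 6·y_land + 5·y_water = 21.
→ y_land = 1 and y_water = 3.
Δz = y_water·Δb = 3 × (1) = 3, so new z* = 1308 + 3 = 1311.

1311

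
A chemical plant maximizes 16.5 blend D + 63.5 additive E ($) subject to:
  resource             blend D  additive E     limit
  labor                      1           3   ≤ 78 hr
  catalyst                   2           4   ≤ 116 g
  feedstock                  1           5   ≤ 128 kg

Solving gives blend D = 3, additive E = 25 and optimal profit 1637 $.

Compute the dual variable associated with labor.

9.5

Check each constraint at x*: labor 78/78 (tight); catalyst 106/116 (slack 10); feedstock 128/128 (tight).
Slack constraints have shadow price 0 (complementary slackness).
Dual feasibility on the basic columns requires 1·y_labor + 1·y_feedstock = 16.5, 3·y_labor + 5·y_feedstock = 63.5.
Solving: y_labor = 9.5, y_feedstock = 7.
Shadow price of labor = 9.5.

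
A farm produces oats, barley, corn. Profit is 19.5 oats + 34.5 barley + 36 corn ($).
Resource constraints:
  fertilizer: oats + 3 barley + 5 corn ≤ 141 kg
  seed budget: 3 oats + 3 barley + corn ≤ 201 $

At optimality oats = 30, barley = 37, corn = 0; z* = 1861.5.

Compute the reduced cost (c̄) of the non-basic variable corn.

Both fertilizer and seed budget are binding at x*.
The binding rows give the dual system: 1·y_fertilizer + 3·y_seed budget = 19.5 and 3·y_fertilizer + 3·y_seed budget = 34.5.
Solving: y_fertilizer = 7.5, y_seed budget = 4.
Reduced cost of corn: c₃ − yᵀa₃ = 36 − (7.5·5 + 4·1) = 36 − 41.5 = -5.5.

-5.5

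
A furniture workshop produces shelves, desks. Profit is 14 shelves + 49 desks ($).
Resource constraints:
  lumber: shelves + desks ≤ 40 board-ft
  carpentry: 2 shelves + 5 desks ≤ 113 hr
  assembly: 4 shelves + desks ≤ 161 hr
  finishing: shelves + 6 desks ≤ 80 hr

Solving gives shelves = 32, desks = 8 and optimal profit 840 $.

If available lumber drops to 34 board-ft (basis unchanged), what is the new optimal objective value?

798

At the optimum: lumber uses 40 of 40 (binding); carpentry uses 104 of 113 (slack = 9); assembly uses 136 of 161 (slack = 25); finishing uses 80 of 80 (binding).
Since carpentry, assembly are not tight, their duals are 0.
The binding rows give the dual system: 1·y_lumber + 1·y_finishing = 14 and 1·y_lumber + 6·y_finishing = 49.
This yields shadow prices y_lumber = 7, y_finishing = 7.
Δz = y_lumber·Δb = 7 × (-6) = -42, so new z* = 840 − 42 = 798.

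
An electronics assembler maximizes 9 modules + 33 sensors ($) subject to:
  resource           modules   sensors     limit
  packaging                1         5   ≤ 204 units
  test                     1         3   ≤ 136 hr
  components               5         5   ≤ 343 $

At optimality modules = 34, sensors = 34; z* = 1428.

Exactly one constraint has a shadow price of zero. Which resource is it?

packaging: 204/204 (binding)
test: 136/136 (binding)
components: 340/343 (slack 3)
By complementary slackness, a constraint with positive slack has shadow price 0 → components.

components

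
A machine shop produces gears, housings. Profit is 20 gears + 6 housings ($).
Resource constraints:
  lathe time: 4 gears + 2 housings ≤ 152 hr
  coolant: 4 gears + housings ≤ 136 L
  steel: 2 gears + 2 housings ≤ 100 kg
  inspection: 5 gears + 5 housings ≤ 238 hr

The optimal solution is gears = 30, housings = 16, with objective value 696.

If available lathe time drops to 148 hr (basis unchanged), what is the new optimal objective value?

Binding: lathe time and coolant. Non-binding: steel (8 unused), inspection (8 unused).
Since steel, inspection are not tight, their duals are 0.
The binding rows give the dual system: 4·y_lathe time + 4·y_coolant = 20 and 2·y_lathe time + 1·y_coolant = 6.
→ y_lathe time = 1 and y_coolant = 4.
Δz = y_lathe time·Δb = 1 × (-4) = -4, so new z* = 696 − 4 = 692.

692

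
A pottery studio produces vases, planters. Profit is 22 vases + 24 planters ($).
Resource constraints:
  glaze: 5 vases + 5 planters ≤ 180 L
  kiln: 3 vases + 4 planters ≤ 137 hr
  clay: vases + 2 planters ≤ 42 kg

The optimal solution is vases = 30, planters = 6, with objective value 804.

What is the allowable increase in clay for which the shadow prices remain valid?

23

Binding constraints: glaze, clay. The basis is B = [[5,5],[1,2]] with det 5.
Per unit increase in clay, x* moves by d = (-1, 1).
The basis stays optimal until kiln becomes binding; allowable increase = 23 kg.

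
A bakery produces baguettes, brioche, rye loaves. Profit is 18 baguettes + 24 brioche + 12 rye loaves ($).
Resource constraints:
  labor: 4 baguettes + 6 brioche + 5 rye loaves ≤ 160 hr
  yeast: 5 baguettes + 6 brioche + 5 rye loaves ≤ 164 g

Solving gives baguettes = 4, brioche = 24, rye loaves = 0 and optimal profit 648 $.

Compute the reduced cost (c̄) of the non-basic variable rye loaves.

-8

Check each constraint at x*: labor 160/160 (tight); yeast 164/164 (tight).
The binding rows give the dual system: 4·y_labor + 5·y_yeast = 18 and 6·y_labor + 6·y_yeast = 24.
→ y_labor = 2 and y_yeast = 2.
Reduced cost of rye loaves: c₃ − yᵀa₃ = 12 − (2·5 + 2·5) = 12 − 20 = -8.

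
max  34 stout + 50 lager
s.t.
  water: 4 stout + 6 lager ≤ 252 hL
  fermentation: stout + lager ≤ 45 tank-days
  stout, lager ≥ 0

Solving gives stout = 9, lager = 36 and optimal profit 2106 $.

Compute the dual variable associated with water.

8

Both water and fermentation are binding at x*.
From A_Bᵀ y = c: 4·y_water + 1·y_fermentation = 34; 6·y_water + 1·y_fermentation = 50.
→ y_water = 8 and y_fermentation = 2.
Shadow price of water = 8.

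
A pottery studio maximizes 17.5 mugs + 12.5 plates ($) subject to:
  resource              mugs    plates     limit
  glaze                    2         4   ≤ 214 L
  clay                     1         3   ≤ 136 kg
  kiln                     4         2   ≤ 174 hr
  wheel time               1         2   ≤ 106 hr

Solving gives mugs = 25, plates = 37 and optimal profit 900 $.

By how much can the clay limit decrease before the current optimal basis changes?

Binding constraints: clay, kiln. The basis is B = [[1,3],[4,2]] with det -10.
Per unit decrease in clay, x* moves by d = (0.2, -0.4).
The basis stays optimal until plates reaches 0; allowable decrease = 92.5 kg.

92.5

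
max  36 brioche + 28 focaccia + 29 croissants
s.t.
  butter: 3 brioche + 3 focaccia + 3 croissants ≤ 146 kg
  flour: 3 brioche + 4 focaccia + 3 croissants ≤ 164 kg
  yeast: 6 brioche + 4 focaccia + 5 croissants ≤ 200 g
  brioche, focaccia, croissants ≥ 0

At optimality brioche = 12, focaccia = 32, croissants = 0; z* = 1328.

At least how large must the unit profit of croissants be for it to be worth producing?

31

At the optimum: butter uses 132 of 146 (slack = 14); flour uses 164 of 164 (binding); yeast uses 200 of 200 (binding).
Since butter is not tight, its dual is 0.
The binding rows give the dual system: 3·y_flour + 6·y_yeast = 36 and 4·y_flour + 4·y_yeast = 28.
Solving: y_flour = 2, y_yeast = 5.
croissants enters the basis when its profit ≥ yᵀa₃ = 2·3 + 5·5 = 31.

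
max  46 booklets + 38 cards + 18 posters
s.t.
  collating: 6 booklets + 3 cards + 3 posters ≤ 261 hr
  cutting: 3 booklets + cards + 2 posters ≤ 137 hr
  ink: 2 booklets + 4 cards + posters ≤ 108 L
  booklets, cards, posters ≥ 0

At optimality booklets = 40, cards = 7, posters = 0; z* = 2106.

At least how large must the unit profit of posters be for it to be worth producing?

Binding: collating and ink. Non-binding: cutting (10 unused).
Since cutting is not tight, its dual is 0.
Dual feasibility on the basic columns requires 6·y_collating + 2·y_ink = 46, 3·y_collating + 4·y_ink = 38.
→ y_collating = 6 and y_ink = 5.
posters enters the basis when its profit ≥ yᵀa₃ = 6·3 + 5·1 = 23.

23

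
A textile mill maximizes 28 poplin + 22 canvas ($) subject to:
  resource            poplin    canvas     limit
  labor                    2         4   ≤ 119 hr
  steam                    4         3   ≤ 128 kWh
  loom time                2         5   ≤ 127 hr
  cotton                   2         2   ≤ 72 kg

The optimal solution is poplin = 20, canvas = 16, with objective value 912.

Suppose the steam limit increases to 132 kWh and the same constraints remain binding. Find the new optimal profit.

Binding: steam and cotton. Non-binding: labor (15 unused), loom time (7 unused).
By complementary slackness, y = 0 for the non-binding constraints.
Dual feasibility on the basic columns requires 4·y_steam + 2·y_cotton = 28, 3·y_steam + 2·y_cotton = 22.
Solving: y_steam = 6, y_cotton = 2.
Δz = y_steam·Δb = 6 × (4) = 24, so new z* = 912 + 24 = 936.

936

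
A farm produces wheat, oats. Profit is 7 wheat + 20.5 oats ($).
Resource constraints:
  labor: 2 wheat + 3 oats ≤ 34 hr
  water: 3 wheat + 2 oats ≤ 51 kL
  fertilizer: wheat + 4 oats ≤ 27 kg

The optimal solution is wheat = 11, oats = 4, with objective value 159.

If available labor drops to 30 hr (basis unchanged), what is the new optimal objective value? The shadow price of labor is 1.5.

153

Δb = -4, so new z* = 159 + (1.5)·(-4) = 159 − 6 = 153.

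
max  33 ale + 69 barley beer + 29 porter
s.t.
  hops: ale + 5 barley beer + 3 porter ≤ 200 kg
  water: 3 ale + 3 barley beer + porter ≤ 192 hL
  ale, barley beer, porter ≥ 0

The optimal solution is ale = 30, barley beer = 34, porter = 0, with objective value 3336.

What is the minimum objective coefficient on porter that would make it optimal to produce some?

35

At the optimum: hops uses 200 of 200 (binding); water uses 192 of 192 (binding).
From A_Bᵀ y = c: 1·y_hops + 3·y_water = 33; 5·y_hops + 3·y_water = 69.
Solving: y_hops = 9, y_water = 8.
porter enters the basis when its profit ≥ yᵀa₃ = 9·3 + 8·1 = 35.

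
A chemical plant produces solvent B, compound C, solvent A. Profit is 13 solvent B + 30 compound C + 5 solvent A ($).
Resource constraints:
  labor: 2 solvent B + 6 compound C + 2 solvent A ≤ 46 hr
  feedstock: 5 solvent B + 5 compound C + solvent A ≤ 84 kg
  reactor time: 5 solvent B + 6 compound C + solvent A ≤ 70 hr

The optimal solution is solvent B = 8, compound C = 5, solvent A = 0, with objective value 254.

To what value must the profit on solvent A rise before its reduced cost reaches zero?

Binding: labor and reactor time. Non-binding: feedstock (19 unused).
Slack constraints have shadow price 0 (complementary slackness).
Dual feasibility on the basic columns requires 2·y_labor + 5·y_reactor time = 13, 6·y_labor + 6·y_reactor time = 30.
Solving: y_labor = 4, y_reactor time = 1.
solvent A enters the basis when its profit ≥ yᵀa₃ = 4·2 + 1·1 = 9.

9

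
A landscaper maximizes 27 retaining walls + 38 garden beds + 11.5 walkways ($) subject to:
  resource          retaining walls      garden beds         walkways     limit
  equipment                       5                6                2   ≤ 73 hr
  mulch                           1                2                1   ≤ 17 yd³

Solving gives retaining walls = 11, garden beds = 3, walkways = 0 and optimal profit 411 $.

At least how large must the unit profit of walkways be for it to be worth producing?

15

Check each constraint at x*: equipment 73/73 (tight); mulch 17/17 (tight).
The binding rows give the dual system: 5·y_equipment + 1·y_mulch = 27 and 6·y_equipment + 2·y_mulch = 38.
Solving: y_equipment = 4, y_mulch = 7.
walkways enters the basis when its profit ≥ yᵀa₃ = 4·2 + 7·1 = 15.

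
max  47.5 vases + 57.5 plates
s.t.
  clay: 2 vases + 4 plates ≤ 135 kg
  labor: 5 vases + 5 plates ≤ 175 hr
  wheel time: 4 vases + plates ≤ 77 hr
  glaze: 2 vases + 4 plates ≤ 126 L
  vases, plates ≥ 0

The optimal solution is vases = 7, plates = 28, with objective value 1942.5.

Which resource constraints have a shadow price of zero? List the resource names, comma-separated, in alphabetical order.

clay, wheel time

clay: 126/135 (slack 9)
labor: 175/175 (binding)
wheel time: 56/77 (slack 21)
glaze: 126/126 (binding)
By complementary slackness, a constraint with positive slack has shadow price 0 → clay, wheel time.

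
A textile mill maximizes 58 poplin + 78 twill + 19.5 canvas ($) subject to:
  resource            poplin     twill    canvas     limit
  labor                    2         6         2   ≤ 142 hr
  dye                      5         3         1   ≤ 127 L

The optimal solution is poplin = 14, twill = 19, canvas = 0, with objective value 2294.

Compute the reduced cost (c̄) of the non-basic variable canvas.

At the optimum: labor uses 142 of 142 (binding); dye uses 127 of 127 (binding).
From A_Bᵀ y = c: 2·y_labor + 5·y_dye = 58; 6·y_labor + 3·y_dye = 78.
Solving: y_labor = 9, y_dye = 8.
Reduced cost of canvas: c₃ − yᵀa₃ = 19.5 − (9·2 + 8·1) = 19.5 − 26 = -6.5.

-6.5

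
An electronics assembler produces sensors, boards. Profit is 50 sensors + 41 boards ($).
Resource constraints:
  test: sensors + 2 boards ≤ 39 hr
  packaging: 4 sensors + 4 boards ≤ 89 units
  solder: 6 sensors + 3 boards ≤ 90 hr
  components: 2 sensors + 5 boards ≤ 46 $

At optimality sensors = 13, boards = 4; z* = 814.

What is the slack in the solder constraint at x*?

solder used = 6·13 + 3·4 = 90; slack = 90 − 90 = 0.

0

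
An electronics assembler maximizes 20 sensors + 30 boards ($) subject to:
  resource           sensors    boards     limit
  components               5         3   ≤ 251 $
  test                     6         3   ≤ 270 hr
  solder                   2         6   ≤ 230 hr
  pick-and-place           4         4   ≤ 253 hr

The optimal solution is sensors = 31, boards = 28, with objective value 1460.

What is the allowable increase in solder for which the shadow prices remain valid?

42.5

Binding constraints: test, solder. The basis is B = [[6,3],[2,6]] with det 30.
Per unit increase in solder, x* moves by d = (-0.1, 0.2).
The basis stays optimal until pick-and-place becomes binding; allowable increase = 42.5 hr.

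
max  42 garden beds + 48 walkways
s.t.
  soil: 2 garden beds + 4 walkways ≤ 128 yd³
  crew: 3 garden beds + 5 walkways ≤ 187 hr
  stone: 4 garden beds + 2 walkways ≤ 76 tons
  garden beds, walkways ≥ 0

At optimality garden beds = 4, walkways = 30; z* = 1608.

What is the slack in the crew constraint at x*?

crew used = 3·4 + 5·30 = 162; slack = 187 − 162 = 25.

25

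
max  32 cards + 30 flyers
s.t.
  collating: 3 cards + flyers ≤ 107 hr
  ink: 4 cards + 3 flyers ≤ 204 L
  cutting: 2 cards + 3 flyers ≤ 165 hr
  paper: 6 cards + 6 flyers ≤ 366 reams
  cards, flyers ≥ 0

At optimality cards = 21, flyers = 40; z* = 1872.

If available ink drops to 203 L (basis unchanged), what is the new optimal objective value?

1870

Binding: ink and paper. Non-binding: collating (4 unused), cutting (3 unused).
Since collating, cutting are not tight, their duals are 0.
From A_Bᵀ y = c: 4·y_ink + 6·y_paper = 32; 3·y_ink + 6·y_paper = 30.
→ y_ink = 2 and y_paper = 4.
Δz = y_ink·Δb = 2 × (-1) = -2, so new z* = 1872 − 2 = 1870.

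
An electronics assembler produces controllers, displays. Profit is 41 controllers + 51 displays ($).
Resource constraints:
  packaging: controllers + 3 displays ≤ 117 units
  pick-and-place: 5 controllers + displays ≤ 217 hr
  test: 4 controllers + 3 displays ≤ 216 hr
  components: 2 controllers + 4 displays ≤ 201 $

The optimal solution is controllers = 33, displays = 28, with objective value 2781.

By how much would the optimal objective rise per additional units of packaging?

Binding: packaging and test. Non-binding: pick-and-place (24 unused), components (23 unused).
Slack constraints have shadow price 0 (complementary slackness).
From A_Bᵀ y = c: 1·y_packaging + 4·y_test = 41; 3·y_packaging + 3·y_test = 51.
→ y_packaging = 9 and y_test = 8.
Shadow price of packaging = 9.

9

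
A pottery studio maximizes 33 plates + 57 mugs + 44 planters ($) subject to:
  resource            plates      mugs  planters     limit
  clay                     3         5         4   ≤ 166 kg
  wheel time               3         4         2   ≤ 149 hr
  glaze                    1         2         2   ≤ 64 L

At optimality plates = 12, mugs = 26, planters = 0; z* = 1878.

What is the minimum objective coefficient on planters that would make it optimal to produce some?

48

Check each constraint at x*: clay 166/166 (tight); wheel time 140/149 (slack 9); glaze 64/64 (tight).
Since wheel time is not tight, its dual is 0.
From A_Bᵀ y = c: 3·y_clay + 1·y_glaze = 33; 5·y_clay + 2·y_glaze = 57.
This yields shadow prices y_clay = 9, y_glaze = 6.
planters enters the basis when its profit ≥ yᵀa₃ = 9·4 + 6·2 = 48.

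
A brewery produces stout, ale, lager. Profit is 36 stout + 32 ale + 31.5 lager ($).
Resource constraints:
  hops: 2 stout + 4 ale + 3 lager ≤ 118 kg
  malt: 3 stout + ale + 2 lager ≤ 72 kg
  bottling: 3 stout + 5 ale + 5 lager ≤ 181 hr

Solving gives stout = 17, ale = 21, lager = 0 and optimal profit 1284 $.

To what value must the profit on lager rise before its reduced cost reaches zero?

34

Check each constraint at x*: hops 118/118 (tight); malt 72/72 (tight); bottling 156/181 (slack 25).
Since bottling is not tight, its dual is 0.
From A_Bᵀ y = c: 2·y_hops + 3·y_malt = 36; 4·y_hops + 1·y_malt = 32.
Solving: y_hops = 6, y_malt = 8.
lager enters the basis when its profit ≥ yᵀa₃ = 6·3 + 8·2 = 34.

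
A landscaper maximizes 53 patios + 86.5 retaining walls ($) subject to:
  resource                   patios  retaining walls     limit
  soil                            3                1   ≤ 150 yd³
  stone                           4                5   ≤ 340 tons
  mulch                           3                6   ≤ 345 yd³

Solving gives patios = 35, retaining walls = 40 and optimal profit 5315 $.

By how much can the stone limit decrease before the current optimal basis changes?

52.5

Binding constraints: stone, mulch. The basis is B = [[4,5],[3,6]] with det 9.
Per unit decrease in stone, x* moves by d = (-0.6667, 0.3333).
The basis stays optimal until patios reaches 0; allowable decrease = 52.5 tons.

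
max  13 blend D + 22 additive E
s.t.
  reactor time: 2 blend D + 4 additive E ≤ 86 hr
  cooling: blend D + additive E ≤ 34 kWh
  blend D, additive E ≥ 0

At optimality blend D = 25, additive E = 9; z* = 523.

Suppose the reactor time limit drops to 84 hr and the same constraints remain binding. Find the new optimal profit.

Both reactor time and cooling are binding at x*.
Dual feasibility on the basic columns requires 2·y_reactor time + 1·y_cooling = 13, 4·y_reactor time + 1·y_cooling = 22.
This yields shadow prices y_reactor time = 4.5, y_cooling = 4.
Δz = y_reactor time·Δb = 4.5 × (-2) = -9, so new z* = 523 − 9 = 514.

514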